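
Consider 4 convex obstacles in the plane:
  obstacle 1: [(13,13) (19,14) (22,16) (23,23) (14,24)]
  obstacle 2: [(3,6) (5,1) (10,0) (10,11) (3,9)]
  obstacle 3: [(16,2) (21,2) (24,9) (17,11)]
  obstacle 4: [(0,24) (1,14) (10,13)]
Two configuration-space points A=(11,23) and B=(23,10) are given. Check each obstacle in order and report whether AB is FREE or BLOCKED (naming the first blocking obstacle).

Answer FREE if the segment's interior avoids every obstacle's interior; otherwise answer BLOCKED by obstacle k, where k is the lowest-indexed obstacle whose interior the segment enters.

BLOCKED by obstacle 1

Obstacle 1 [(13,13) (19,14) (22,16) (23,23) (14,24)]:
  edge (13,13)–(19,14): clear
  edge (19,14)–(22,16): crosses AB
  edge (22,16)–(23,23): clear
  edge (23,23)–(14,24): clear
  edge (14,24)–(13,13): crosses AB
  → BLOCKED
Obstacle 2 [(3,6) (5,1) (10,0) (10,11) (3,9)]:
  edge (3,6)–(5,1): clear
  edge (5,1)–(10,0): clear
  edge (10,0)–(10,11): clear
  edge (10,11)–(3,9): clear
  edge (3,9)–(3,6): clear
  midpoint (17,33/2) outside
  → clear
Obstacle 3 [(16,2) (21,2) (24,9) (17,11)]:
  edge (16,2)–(21,2): clear
  edge (21,2)–(24,9): clear
  edge (24,9)–(17,11): clear
  edge (17,11)–(16,2): clear
  midpoint (17,33/2) outside
  → clear
Obstacle 4 [(0,24) (1,14) (10,13)]:
  edge (0,24)–(1,14): clear
  edge (1,14)–(10,13): clear
  edge (10,13)–(0,24): clear
  midpoint (17,33/2) outside
  → clear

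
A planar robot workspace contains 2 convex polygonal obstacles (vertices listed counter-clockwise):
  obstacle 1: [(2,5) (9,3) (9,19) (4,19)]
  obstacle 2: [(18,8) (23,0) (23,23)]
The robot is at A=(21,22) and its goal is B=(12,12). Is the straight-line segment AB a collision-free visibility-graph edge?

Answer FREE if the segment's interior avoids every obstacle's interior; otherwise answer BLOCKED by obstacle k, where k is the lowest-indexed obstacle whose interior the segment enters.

Obstacle 1 [(2,5) (9,3) (9,19) (4,19)]:
  edge (2,5)–(9,3): clear
  edge (9,3)–(9,19): clear
  edge (9,19)–(4,19): clear
  edge (4,19)–(2,5): clear
  midpoint (33/2,17) outside
  → clear
Obstacle 2 [(18,8) (23,0) (23,23)]:
  edge (18,8)–(23,0): clear
  edge (23,0)–(23,23): clear
  edge (23,23)–(18,8): clear
  midpoint (33/2,17) outside
  → clear

FREE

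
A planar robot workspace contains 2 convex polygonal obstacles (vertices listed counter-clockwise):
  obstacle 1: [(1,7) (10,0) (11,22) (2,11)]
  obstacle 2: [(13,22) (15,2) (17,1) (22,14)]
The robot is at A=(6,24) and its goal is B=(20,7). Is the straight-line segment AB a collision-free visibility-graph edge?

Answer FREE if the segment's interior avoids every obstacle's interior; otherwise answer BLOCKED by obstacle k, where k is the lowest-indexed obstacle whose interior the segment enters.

Obstacle 1 [(1,7) (10,0) (11,22) (2,11)]:
  edge (1,7)–(10,0): clear
  edge (10,0)–(11,22): crosses AB
  edge (11,22)–(2,11): crosses AB
  edge (2,11)–(1,7): clear
  → BLOCKED
Obstacle 2 [(13,22) (15,2) (17,1) (22,14)]:
  edge (13,22)–(15,2): crosses AB
  edge (15,2)–(17,1): clear
  edge (17,1)–(22,14): crosses AB
  edge (22,14)–(13,22): clear
  → BLOCKED

BLOCKED by obstacle 1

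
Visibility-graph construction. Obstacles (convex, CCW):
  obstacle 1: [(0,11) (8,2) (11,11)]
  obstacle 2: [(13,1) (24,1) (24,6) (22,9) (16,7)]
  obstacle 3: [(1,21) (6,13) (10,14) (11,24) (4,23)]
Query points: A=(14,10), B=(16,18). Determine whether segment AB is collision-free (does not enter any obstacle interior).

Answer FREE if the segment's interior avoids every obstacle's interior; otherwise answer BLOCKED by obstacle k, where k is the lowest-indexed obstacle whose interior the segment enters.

Obstacle 1 [(0,11) (8,2) (11,11)]:
  edge (0,11)–(8,2): clear
  edge (8,2)–(11,11): clear
  edge (11,11)–(0,11): clear
  midpoint (15,14) outside
  → clear
Obstacle 2 [(13,1) (24,1) (24,6) (22,9) (16,7)]:
  edge (13,1)–(24,1): clear
  edge (24,1)–(24,6): clear
  edge (24,6)–(22,9): clear
  edge (22,9)–(16,7): clear
  edge (16,7)–(13,1): clear
  midpoint (15,14) outside
  → clear
Obstacle 3 [(1,21) (6,13) (10,14) (11,24) (4,23)]:
  edge (1,21)–(6,13): clear
  edge (6,13)–(10,14): clear
  edge (10,14)–(11,24): clear
  edge (11,24)–(4,23): clear
  edge (4,23)–(1,21): clear
  midpoint (15,14) outside
  → clear

FREE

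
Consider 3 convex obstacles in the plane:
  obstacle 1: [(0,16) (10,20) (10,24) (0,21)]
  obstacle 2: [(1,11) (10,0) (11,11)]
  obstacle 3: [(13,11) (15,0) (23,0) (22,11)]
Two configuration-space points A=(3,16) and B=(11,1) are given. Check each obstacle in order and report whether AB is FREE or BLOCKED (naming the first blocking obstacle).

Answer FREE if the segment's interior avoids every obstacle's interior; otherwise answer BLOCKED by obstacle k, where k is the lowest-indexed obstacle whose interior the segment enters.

BLOCKED by obstacle 2

Obstacle 1 [(0,16) (10,20) (10,24) (0,21)]:
  edge (0,16)–(10,20): clear
  edge (10,20)–(10,24): clear
  edge (10,24)–(0,21): clear
  edge (0,21)–(0,16): clear
  midpoint (7,17/2) outside
  → clear
Obstacle 2 [(1,11) (10,0) (11,11)]:
  edge (1,11)–(10,0): clear
  edge (10,0)–(11,11): crosses AB
  edge (11,11)–(1,11): crosses AB
  → BLOCKED
Obstacle 3 [(13,11) (15,0) (23,0) (22,11)]:
  edge (13,11)–(15,0): clear
  edge (15,0)–(23,0): clear
  edge (23,0)–(22,11): clear
  edge (22,11)–(13,11): clear
  midpoint (7,17/2) outside
  → clear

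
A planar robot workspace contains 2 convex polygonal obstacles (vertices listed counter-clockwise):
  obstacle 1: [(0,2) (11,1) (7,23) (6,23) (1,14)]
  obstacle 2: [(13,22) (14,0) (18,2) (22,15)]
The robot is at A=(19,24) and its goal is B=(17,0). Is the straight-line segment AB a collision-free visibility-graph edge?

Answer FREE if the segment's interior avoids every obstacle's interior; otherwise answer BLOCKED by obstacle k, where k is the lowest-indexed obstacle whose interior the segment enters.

BLOCKED by obstacle 2

Obstacle 1 [(0,2) (11,1) (7,23) (6,23) (1,14)]:
  edge (0,2)–(11,1): clear
  edge (11,1)–(7,23): clear
  edge (7,23)–(6,23): clear
  edge (6,23)–(1,14): clear
  edge (1,14)–(0,2): clear
  midpoint (18,12) outside
  → clear
Obstacle 2 [(13,22) (14,0) (18,2) (22,15)]:
  edge (13,22)–(14,0): clear
  edge (14,0)–(18,2): crosses AB
  edge (18,2)–(22,15): clear
  edge (22,15)–(13,22): crosses AB
  → BLOCKED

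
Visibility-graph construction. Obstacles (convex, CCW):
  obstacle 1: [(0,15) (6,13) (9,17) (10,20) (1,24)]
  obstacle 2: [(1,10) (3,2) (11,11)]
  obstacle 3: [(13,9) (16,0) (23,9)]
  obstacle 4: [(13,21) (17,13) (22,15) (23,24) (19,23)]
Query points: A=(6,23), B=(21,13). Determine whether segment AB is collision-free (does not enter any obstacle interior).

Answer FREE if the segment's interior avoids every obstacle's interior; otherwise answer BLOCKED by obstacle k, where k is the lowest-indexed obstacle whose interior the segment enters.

BLOCKED by obstacle 4

Obstacle 1 [(0,15) (6,13) (9,17) (10,20) (1,24)]:
  edge (0,15)–(6,13): clear
  edge (6,13)–(9,17): clear
  edge (9,17)–(10,20): clear
  edge (10,20)–(1,24): clear
  edge (1,24)–(0,15): clear
  midpoint (27/2,18) outside
  → clear
Obstacle 2 [(1,10) (3,2) (11,11)]:
  edge (1,10)–(3,2): clear
  edge (3,2)–(11,11): clear
  edge (11,11)–(1,10): clear
  midpoint (27/2,18) outside
  → clear
Obstacle 3 [(13,9) (16,0) (23,9)]:
  edge (13,9)–(16,0): clear
  edge (16,0)–(23,9): clear
  edge (23,9)–(13,9): clear
  midpoint (27/2,18) outside
  → clear
Obstacle 4 [(13,21) (17,13) (22,15) (23,24) (19,23)]:
  edge (13,21)–(17,13): crosses AB
  edge (17,13)–(22,15): crosses AB
  edge (22,15)–(23,24): clear
  edge (23,24)–(19,23): clear
  edge (19,23)–(13,21): clear
  → BLOCKED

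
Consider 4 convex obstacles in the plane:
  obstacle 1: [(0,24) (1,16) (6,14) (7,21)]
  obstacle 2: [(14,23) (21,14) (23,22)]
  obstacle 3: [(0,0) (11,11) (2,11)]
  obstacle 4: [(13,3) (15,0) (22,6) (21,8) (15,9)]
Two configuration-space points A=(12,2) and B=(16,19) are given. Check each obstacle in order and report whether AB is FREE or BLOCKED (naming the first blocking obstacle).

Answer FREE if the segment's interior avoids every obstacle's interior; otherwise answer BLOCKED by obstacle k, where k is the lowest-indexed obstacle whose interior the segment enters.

FREE

Obstacle 1 [(0,24) (1,16) (6,14) (7,21)]:
  edge (0,24)–(1,16): clear
  edge (1,16)–(6,14): clear
  edge (6,14)–(7,21): clear
  edge (7,21)–(0,24): clear
  midpoint (14,21/2) outside
  → clear
Obstacle 2 [(14,23) (21,14) (23,22)]:
  edge (14,23)–(21,14): clear
  edge (21,14)–(23,22): clear
  edge (23,22)–(14,23): clear
  midpoint (14,21/2) outside
  → clear
Obstacle 3 [(0,0) (11,11) (2,11)]:
  edge (0,0)–(11,11): clear
  edge (11,11)–(2,11): clear
  edge (2,11)–(0,0): clear
  midpoint (14,21/2) outside
  → clear
Obstacle 4 [(13,3) (15,0) (22,6) (21,8) (15,9)]:
  edge (13,3)–(15,0): clear
  edge (15,0)–(22,6): clear
  edge (22,6)–(21,8): clear
  edge (21,8)–(15,9): clear
  edge (15,9)–(13,3): clear
  midpoint (14,21/2) outside
  → clear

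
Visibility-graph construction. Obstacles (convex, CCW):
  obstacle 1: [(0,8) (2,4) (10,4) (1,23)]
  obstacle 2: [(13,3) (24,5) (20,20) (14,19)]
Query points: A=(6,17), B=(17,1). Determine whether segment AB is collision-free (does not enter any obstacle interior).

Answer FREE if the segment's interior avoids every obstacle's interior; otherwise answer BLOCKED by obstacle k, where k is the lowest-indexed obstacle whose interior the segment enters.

Obstacle 1 [(0,8) (2,4) (10,4) (1,23)]:
  edge (0,8)–(2,4): clear
  edge (2,4)–(10,4): clear
  edge (10,4)–(1,23): clear
  edge (1,23)–(0,8): clear
  midpoint (23/2,9) outside
  → clear
Obstacle 2 [(13,3) (24,5) (20,20) (14,19)]:
  edge (13,3)–(24,5): crosses AB
  edge (24,5)–(20,20): clear
  edge (20,20)–(14,19): clear
  edge (14,19)–(13,3): crosses AB
  → BLOCKED

BLOCKED by obstacle 2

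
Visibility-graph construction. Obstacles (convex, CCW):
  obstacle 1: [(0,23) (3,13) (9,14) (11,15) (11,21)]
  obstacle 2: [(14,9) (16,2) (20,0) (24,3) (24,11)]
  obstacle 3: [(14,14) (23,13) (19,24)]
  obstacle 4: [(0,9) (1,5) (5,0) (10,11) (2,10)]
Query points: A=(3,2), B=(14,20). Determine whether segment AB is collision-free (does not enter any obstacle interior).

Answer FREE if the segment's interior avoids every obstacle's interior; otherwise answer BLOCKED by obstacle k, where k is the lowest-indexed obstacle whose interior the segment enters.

Obstacle 1 [(0,23) (3,13) (9,14) (11,15) (11,21)]:
  edge (0,23)–(3,13): clear
  edge (3,13)–(9,14): clear
  edge (9,14)–(11,15): crosses AB
  edge (11,15)–(11,21): crosses AB
  edge (11,21)–(0,23): clear
  → BLOCKED
Obstacle 2 [(14,9) (16,2) (20,0) (24,3) (24,11)]:
  edge (14,9)–(16,2): clear
  edge (16,2)–(20,0): clear
  edge (20,0)–(24,3): clear
  edge (24,3)–(24,11): clear
  edge (24,11)–(14,9): clear
  midpoint (17/2,11) outside
  → clear
Obstacle 3 [(14,14) (23,13) (19,24)]:
  edge (14,14)–(23,13): clear
  edge (23,13)–(19,24): clear
  edge (19,24)–(14,14): clear
  midpoint (17/2,11) outside
  → clear
Obstacle 4 [(0,9) (1,5) (5,0) (10,11) (2,10)]:
  edge (0,9)–(1,5): clear
  edge (1,5)–(5,0): crosses AB
  edge (5,0)–(10,11): clear
  edge (10,11)–(2,10): crosses AB
  edge (2,10)–(0,9): clear
  → BLOCKED

BLOCKED by obstacle 1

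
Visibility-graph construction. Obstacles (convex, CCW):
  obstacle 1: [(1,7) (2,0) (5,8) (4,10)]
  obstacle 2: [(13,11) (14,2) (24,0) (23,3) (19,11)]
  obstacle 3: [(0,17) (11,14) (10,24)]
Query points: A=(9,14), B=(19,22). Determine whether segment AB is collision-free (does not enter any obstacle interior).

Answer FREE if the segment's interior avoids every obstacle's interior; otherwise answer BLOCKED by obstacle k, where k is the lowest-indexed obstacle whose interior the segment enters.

BLOCKED by obstacle 3

Obstacle 1 [(1,7) (2,0) (5,8) (4,10)]:
  edge (1,7)–(2,0): clear
  edge (2,0)–(5,8): clear
  edge (5,8)–(4,10): clear
  edge (4,10)–(1,7): clear
  midpoint (14,18) outside
  → clear
Obstacle 2 [(13,11) (14,2) (24,0) (23,3) (19,11)]:
  edge (13,11)–(14,2): clear
  edge (14,2)–(24,0): clear
  edge (24,0)–(23,3): clear
  edge (23,3)–(19,11): clear
  edge (19,11)–(13,11): clear
  midpoint (14,18) outside
  → clear
Obstacle 3 [(0,17) (11,14) (10,24)]:
  edge (0,17)–(11,14): crosses AB
  edge (11,14)–(10,24): crosses AB
  edge (10,24)–(0,17): clear
  → BLOCKED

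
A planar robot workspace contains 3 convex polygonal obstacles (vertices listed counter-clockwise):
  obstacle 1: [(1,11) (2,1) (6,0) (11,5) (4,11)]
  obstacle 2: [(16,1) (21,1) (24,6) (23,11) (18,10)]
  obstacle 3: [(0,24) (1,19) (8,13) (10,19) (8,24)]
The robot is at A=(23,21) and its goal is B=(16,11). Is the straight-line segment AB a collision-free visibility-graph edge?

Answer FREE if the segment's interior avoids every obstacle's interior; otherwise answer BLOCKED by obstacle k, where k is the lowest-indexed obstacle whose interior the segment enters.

Obstacle 1 [(1,11) (2,1) (6,0) (11,5) (4,11)]:
  edge (1,11)–(2,1): clear
  edge (2,1)–(6,0): clear
  edge (6,0)–(11,5): clear
  edge (11,5)–(4,11): clear
  edge (4,11)–(1,11): clear
  midpoint (39/2,16) outside
  → clear
Obstacle 2 [(16,1) (21,1) (24,6) (23,11) (18,10)]:
  edge (16,1)–(21,1): clear
  edge (21,1)–(24,6): clear
  edge (24,6)–(23,11): clear
  edge (23,11)–(18,10): clear
  edge (18,10)–(16,1): clear
  midpoint (39/2,16) outside
  → clear
Obstacle 3 [(0,24) (1,19) (8,13) (10,19) (8,24)]:
  edge (0,24)–(1,19): clear
  edge (1,19)–(8,13): clear
  edge (8,13)–(10,19): clear
  edge (10,19)–(8,24): clear
  edge (8,24)–(0,24): clear
  midpoint (39/2,16) outside
  → clear

FREE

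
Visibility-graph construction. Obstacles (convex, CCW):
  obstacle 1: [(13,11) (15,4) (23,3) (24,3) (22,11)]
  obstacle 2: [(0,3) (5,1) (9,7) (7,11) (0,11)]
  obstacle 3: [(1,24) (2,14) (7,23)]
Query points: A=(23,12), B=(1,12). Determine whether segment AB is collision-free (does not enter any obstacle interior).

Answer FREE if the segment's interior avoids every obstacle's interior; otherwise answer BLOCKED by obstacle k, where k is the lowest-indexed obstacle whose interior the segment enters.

FREE

Obstacle 1 [(13,11) (15,4) (23,3) (24,3) (22,11)]:
  edge (13,11)–(15,4): clear
  edge (15,4)–(23,3): clear
  edge (23,3)–(24,3): clear
  edge (24,3)–(22,11): clear
  edge (22,11)–(13,11): clear
  midpoint (12,12) outside
  → clear
Obstacle 2 [(0,3) (5,1) (9,7) (7,11) (0,11)]:
  edge (0,3)–(5,1): clear
  edge (5,1)–(9,7): clear
  edge (9,7)–(7,11): clear
  edge (7,11)–(0,11): clear
  edge (0,11)–(0,3): clear
  midpoint (12,12) outside
  → clear
Obstacle 3 [(1,24) (2,14) (7,23)]:
  edge (1,24)–(2,14): clear
  edge (2,14)–(7,23): clear
  edge (7,23)–(1,24): clear
  midpoint (12,12) outside
  → clear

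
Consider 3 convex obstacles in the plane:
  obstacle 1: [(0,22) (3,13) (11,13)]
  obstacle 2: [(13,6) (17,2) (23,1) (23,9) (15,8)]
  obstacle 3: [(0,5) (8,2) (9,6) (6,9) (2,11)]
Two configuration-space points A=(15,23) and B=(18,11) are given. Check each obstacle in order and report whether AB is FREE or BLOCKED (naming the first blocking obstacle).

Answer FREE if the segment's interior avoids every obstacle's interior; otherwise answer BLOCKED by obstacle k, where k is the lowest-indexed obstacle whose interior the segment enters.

Obstacle 1 [(0,22) (3,13) (11,13)]:
  edge (0,22)–(3,13): clear
  edge (3,13)–(11,13): clear
  edge (11,13)–(0,22): clear
  midpoint (33/2,17) outside
  → clear
Obstacle 2 [(13,6) (17,2) (23,1) (23,9) (15,8)]:
  edge (13,6)–(17,2): clear
  edge (17,2)–(23,1): clear
  edge (23,1)–(23,9): clear
  edge (23,9)–(15,8): clear
  edge (15,8)–(13,6): clear
  midpoint (33/2,17) outside
  → clear
Obstacle 3 [(0,5) (8,2) (9,6) (6,9) (2,11)]:
  edge (0,5)–(8,2): clear
  edge (8,2)–(9,6): clear
  edge (9,6)–(6,9): clear
  edge (6,9)–(2,11): clear
  edge (2,11)–(0,5): clear
  midpoint (33/2,17) outside
  → clear

FREE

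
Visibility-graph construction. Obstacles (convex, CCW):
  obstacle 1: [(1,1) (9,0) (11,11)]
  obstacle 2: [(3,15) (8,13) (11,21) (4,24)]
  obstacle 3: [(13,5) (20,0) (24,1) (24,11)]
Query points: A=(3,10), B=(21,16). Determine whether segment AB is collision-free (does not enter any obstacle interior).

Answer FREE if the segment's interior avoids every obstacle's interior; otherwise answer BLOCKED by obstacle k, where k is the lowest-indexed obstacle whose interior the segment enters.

Obstacle 1 [(1,1) (9,0) (11,11)]:
  edge (1,1)–(9,0): clear
  edge (9,0)–(11,11): clear
  edge (11,11)–(1,1): clear
  midpoint (12,13) outside
  → clear
Obstacle 2 [(3,15) (8,13) (11,21) (4,24)]:
  edge (3,15)–(8,13): clear
  edge (8,13)–(11,21): clear
  edge (11,21)–(4,24): clear
  edge (4,24)–(3,15): clear
  midpoint (12,13) outside
  → clear
Obstacle 3 [(13,5) (20,0) (24,1) (24,11)]:
  edge (13,5)–(20,0): clear
  edge (20,0)–(24,1): clear
  edge (24,1)–(24,11): clear
  edge (24,11)–(13,5): clear
  midpoint (12,13) outside
  → clear

FREE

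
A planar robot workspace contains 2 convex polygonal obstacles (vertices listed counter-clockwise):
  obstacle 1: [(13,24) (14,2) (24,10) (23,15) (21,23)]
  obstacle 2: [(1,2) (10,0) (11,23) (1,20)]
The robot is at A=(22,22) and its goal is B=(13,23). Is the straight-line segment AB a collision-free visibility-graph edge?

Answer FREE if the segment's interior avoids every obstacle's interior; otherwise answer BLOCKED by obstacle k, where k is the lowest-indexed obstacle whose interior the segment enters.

Obstacle 1 [(13,24) (14,2) (24,10) (23,15) (21,23)]:
  edge (13,24)–(14,2): crosses AB
  edge (14,2)–(24,10): clear
  edge (24,10)–(23,15): clear
  edge (23,15)–(21,23): crosses AB
  edge (21,23)–(13,24): clear
  → BLOCKED
Obstacle 2 [(1,2) (10,0) (11,23) (1,20)]:
  edge (1,2)–(10,0): clear
  edge (10,0)–(11,23): clear
  edge (11,23)–(1,20): clear
  edge (1,20)–(1,2): clear
  midpoint (35/2,45/2) outside
  → clear

BLOCKED by obstacle 1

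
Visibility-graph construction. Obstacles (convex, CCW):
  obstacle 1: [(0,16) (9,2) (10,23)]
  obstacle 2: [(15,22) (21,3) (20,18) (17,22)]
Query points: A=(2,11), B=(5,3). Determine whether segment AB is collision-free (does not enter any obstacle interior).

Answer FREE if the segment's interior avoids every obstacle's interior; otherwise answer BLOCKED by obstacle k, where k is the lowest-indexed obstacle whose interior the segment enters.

FREE

Obstacle 1 [(0,16) (9,2) (10,23)]:
  edge (0,16)–(9,2): clear
  edge (9,2)–(10,23): clear
  edge (10,23)–(0,16): clear
  midpoint (7/2,7) outside
  → clear
Obstacle 2 [(15,22) (21,3) (20,18) (17,22)]:
  edge (15,22)–(21,3): clear
  edge (21,3)–(20,18): clear
  edge (20,18)–(17,22): clear
  edge (17,22)–(15,22): clear
  midpoint (7/2,7) outside
  → clear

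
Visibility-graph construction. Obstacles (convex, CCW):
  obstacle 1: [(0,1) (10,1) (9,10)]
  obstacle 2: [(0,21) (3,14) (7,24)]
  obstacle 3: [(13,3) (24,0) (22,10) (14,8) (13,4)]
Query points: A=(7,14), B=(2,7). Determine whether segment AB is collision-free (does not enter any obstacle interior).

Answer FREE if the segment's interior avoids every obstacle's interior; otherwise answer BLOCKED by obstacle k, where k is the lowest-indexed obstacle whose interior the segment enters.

FREE

Obstacle 1 [(0,1) (10,1) (9,10)]:
  edge (0,1)–(10,1): clear
  edge (10,1)–(9,10): clear
  edge (9,10)–(0,1): clear
  midpoint (9/2,21/2) outside
  → clear
Obstacle 2 [(0,21) (3,14) (7,24)]:
  edge (0,21)–(3,14): clear
  edge (3,14)–(7,24): clear
  edge (7,24)–(0,21): clear
  midpoint (9/2,21/2) outside
  → clear
Obstacle 3 [(13,3) (24,0) (22,10) (14,8) (13,4)]:
  edge (13,3)–(24,0): clear
  edge (24,0)–(22,10): clear
  edge (22,10)–(14,8): clear
  edge (14,8)–(13,4): clear
  edge (13,4)–(13,3): clear
  midpoint (9/2,21/2) outside
  → clear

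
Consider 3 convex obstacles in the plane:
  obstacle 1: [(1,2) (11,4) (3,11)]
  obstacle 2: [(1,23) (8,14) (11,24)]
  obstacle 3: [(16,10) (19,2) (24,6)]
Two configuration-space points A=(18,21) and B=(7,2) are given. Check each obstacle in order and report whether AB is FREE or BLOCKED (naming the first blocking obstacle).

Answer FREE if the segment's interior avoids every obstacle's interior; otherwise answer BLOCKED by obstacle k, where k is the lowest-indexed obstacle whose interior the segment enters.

BLOCKED by obstacle 1

Obstacle 1 [(1,2) (11,4) (3,11)]:
  edge (1,2)–(11,4): crosses AB
  edge (11,4)–(3,11): crosses AB
  edge (3,11)–(1,2): clear
  → BLOCKED
Obstacle 2 [(1,23) (8,14) (11,24)]:
  edge (1,23)–(8,14): clear
  edge (8,14)–(11,24): clear
  edge (11,24)–(1,23): clear
  midpoint (25/2,23/2) outside
  → clear
Obstacle 3 [(16,10) (19,2) (24,6)]:
  edge (16,10)–(19,2): clear
  edge (19,2)–(24,6): clear
  edge (24,6)–(16,10): clear
  midpoint (25/2,23/2) outside
  → clear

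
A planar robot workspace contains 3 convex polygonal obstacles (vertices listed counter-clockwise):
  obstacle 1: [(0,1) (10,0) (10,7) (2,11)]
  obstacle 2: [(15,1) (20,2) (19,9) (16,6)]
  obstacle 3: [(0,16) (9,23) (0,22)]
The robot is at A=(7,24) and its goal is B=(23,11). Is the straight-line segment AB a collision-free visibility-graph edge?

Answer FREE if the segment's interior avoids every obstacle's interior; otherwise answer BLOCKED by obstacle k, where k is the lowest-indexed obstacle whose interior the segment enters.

BLOCKED by obstacle 3

Obstacle 1 [(0,1) (10,0) (10,7) (2,11)]:
  edge (0,1)–(10,0): clear
  edge (10,0)–(10,7): clear
  edge (10,7)–(2,11): clear
  edge (2,11)–(0,1): clear
  midpoint (15,35/2) outside
  → clear
Obstacle 2 [(15,1) (20,2) (19,9) (16,6)]:
  edge (15,1)–(20,2): clear
  edge (20,2)–(19,9): clear
  edge (19,9)–(16,6): clear
  edge (16,6)–(15,1): clear
  midpoint (15,35/2) outside
  → clear
Obstacle 3 [(0,16) (9,23) (0,22)]:
  edge (0,16)–(9,23): crosses AB
  edge (9,23)–(0,22): crosses AB
  edge (0,22)–(0,16): clear
  → BLOCKED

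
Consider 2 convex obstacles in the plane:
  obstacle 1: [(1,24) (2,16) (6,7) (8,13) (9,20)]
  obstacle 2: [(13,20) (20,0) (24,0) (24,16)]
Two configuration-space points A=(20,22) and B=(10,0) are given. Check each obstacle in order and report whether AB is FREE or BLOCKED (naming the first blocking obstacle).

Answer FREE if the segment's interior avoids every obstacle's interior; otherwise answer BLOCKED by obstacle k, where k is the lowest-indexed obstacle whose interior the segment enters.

Obstacle 1 [(1,24) (2,16) (6,7) (8,13) (9,20)]:
  edge (1,24)–(2,16): clear
  edge (2,16)–(6,7): clear
  edge (6,7)–(8,13): clear
  edge (8,13)–(9,20): clear
  edge (9,20)–(1,24): clear
  midpoint (15,11) outside
  → clear
Obstacle 2 [(13,20) (20,0) (24,0) (24,16)]:
  edge (13,20)–(20,0): crosses AB
  edge (20,0)–(24,0): clear
  edge (24,0)–(24,16): clear
  edge (24,16)–(13,20): crosses AB
  → BLOCKED

BLOCKED by obstacle 2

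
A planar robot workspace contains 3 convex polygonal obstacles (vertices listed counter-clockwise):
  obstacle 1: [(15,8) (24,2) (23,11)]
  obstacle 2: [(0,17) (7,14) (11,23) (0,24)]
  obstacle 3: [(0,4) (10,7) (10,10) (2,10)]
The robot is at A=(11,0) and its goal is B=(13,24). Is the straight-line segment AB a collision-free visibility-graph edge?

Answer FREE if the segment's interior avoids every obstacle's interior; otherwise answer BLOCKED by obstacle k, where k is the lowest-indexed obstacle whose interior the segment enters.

FREE

Obstacle 1 [(15,8) (24,2) (23,11)]:
  edge (15,8)–(24,2): clear
  edge (24,2)–(23,11): clear
  edge (23,11)–(15,8): clear
  midpoint (12,12) outside
  → clear
Obstacle 2 [(0,17) (7,14) (11,23) (0,24)]:
  edge (0,17)–(7,14): clear
  edge (7,14)–(11,23): clear
  edge (11,23)–(0,24): clear
  edge (0,24)–(0,17): clear
  midpoint (12,12) outside
  → clear
Obstacle 3 [(0,4) (10,7) (10,10) (2,10)]:
  edge (0,4)–(10,7): clear
  edge (10,7)–(10,10): clear
  edge (10,10)–(2,10): clear
  edge (2,10)–(0,4): clear
  midpoint (12,12) outside
  → clear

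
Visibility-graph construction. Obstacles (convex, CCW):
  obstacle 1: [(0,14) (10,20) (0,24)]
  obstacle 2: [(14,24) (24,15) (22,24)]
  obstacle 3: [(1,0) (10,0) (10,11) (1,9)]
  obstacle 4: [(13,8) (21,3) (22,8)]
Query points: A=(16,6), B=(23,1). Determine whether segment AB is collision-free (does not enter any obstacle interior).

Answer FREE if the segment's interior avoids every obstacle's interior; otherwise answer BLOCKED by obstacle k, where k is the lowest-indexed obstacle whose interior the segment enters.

FREE

Obstacle 1 [(0,14) (10,20) (0,24)]:
  edge (0,14)–(10,20): clear
  edge (10,20)–(0,24): clear
  edge (0,24)–(0,14): clear
  midpoint (39/2,7/2) outside
  → clear
Obstacle 2 [(14,24) (24,15) (22,24)]:
  edge (14,24)–(24,15): clear
  edge (24,15)–(22,24): clear
  edge (22,24)–(14,24): clear
  midpoint (39/2,7/2) outside
  → clear
Obstacle 3 [(1,0) (10,0) (10,11) (1,9)]:
  edge (1,0)–(10,0): clear
  edge (10,0)–(10,11): clear
  edge (10,11)–(1,9): clear
  edge (1,9)–(1,0): clear
  midpoint (39/2,7/2) outside
  → clear
Obstacle 4 [(13,8) (21,3) (22,8)]:
  edge (13,8)–(21,3): clear
  edge (21,3)–(22,8): clear
  edge (22,8)–(13,8): clear
  midpoint (39/2,7/2) outside
  → clear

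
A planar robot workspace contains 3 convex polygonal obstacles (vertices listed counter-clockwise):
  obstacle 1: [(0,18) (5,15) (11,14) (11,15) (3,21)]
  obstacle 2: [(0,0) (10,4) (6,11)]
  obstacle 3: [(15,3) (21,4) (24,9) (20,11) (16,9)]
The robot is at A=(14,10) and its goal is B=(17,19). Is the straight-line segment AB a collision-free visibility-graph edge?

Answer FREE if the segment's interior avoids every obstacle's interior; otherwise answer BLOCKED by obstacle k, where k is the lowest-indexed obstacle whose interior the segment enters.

Obstacle 1 [(0,18) (5,15) (11,14) (11,15) (3,21)]:
  edge (0,18)–(5,15): clear
  edge (5,15)–(11,14): clear
  edge (11,14)–(11,15): clear
  edge (11,15)–(3,21): clear
  edge (3,21)–(0,18): clear
  midpoint (31/2,29/2) outside
  → clear
Obstacle 2 [(0,0) (10,4) (6,11)]:
  edge (0,0)–(10,4): clear
  edge (10,4)–(6,11): clear
  edge (6,11)–(0,0): clear
  midpoint (31/2,29/2) outside
  → clear
Obstacle 3 [(15,3) (21,4) (24,9) (20,11) (16,9)]:
  edge (15,3)–(21,4): clear
  edge (21,4)–(24,9): clear
  edge (24,9)–(20,11): clear
  edge (20,11)–(16,9): clear
  edge (16,9)–(15,3): clear
  midpoint (31/2,29/2) outside
  → clear

FREE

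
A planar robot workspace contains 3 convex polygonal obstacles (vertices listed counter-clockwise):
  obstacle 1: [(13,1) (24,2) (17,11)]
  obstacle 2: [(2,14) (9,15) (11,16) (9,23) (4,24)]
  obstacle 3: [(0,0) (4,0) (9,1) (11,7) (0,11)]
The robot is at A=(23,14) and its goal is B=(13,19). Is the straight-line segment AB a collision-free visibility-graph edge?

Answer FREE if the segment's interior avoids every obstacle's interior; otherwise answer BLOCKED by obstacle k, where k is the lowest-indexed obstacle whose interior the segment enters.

FREE

Obstacle 1 [(13,1) (24,2) (17,11)]:
  edge (13,1)–(24,2): clear
  edge (24,2)–(17,11): clear
  edge (17,11)–(13,1): clear
  midpoint (18,33/2) outside
  → clear
Obstacle 2 [(2,14) (9,15) (11,16) (9,23) (4,24)]:
  edge (2,14)–(9,15): clear
  edge (9,15)–(11,16): clear
  edge (11,16)–(9,23): clear
  edge (9,23)–(4,24): clear
  edge (4,24)–(2,14): clear
  midpoint (18,33/2) outside
  → clear
Obstacle 3 [(0,0) (4,0) (9,1) (11,7) (0,11)]:
  edge (0,0)–(4,0): clear
  edge (4,0)–(9,1): clear
  edge (9,1)–(11,7): clear
  edge (11,7)–(0,11): clear
  edge (0,11)–(0,0): clear
  midpoint (18,33/2) outside
  → clear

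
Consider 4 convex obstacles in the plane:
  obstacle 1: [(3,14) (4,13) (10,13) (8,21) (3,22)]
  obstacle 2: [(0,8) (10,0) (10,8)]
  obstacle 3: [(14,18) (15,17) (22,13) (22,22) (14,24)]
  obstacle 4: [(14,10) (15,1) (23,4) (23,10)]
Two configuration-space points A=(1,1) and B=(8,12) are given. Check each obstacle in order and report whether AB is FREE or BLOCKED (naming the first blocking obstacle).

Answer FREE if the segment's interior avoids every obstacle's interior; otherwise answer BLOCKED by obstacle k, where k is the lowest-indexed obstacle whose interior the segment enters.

Obstacle 1 [(3,14) (4,13) (10,13) (8,21) (3,22)]:
  edge (3,14)–(4,13): clear
  edge (4,13)–(10,13): clear
  edge (10,13)–(8,21): clear
  edge (8,21)–(3,22): clear
  edge (3,22)–(3,14): clear
  midpoint (9/2,13/2) outside
  → clear
Obstacle 2 [(0,8) (10,0) (10,8)]:
  edge (0,8)–(10,0): crosses AB
  edge (10,0)–(10,8): clear
  edge (10,8)–(0,8): crosses AB
  → BLOCKED
Obstacle 3 [(14,18) (15,17) (22,13) (22,22) (14,24)]:
  edge (14,18)–(15,17): clear
  edge (15,17)–(22,13): clear
  edge (22,13)–(22,22): clear
  edge (22,22)–(14,24): clear
  edge (14,24)–(14,18): clear
  midpoint (9/2,13/2) outside
  → clear
Obstacle 4 [(14,10) (15,1) (23,4) (23,10)]:
  edge (14,10)–(15,1): clear
  edge (15,1)–(23,4): clear
  edge (23,4)–(23,10): clear
  edge (23,10)–(14,10): clear
  midpoint (9/2,13/2) outside
  → clear

BLOCKED by obstacle 2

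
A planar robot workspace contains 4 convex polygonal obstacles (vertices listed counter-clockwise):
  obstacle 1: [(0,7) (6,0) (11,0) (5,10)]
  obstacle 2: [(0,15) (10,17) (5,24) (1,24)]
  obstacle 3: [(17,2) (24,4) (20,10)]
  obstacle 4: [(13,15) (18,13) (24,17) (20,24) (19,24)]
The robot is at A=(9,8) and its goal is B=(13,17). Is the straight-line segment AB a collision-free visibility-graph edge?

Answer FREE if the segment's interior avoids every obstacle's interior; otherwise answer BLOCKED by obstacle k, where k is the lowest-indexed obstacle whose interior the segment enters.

Obstacle 1 [(0,7) (6,0) (11,0) (5,10)]:
  edge (0,7)–(6,0): clear
  edge (6,0)–(11,0): clear
  edge (11,0)–(5,10): clear
  edge (5,10)–(0,7): clear
  midpoint (11,25/2) outside
  → clear
Obstacle 2 [(0,15) (10,17) (5,24) (1,24)]:
  edge (0,15)–(10,17): clear
  edge (10,17)–(5,24): clear
  edge (5,24)–(1,24): clear
  edge (1,24)–(0,15): clear
  midpoint (11,25/2) outside
  → clear
Obstacle 3 [(17,2) (24,4) (20,10)]:
  edge (17,2)–(24,4): clear
  edge (24,4)–(20,10): clear
  edge (20,10)–(17,2): clear
  midpoint (11,25/2) outside
  → clear
Obstacle 4 [(13,15) (18,13) (24,17) (20,24) (19,24)]:
  edge (13,15)–(18,13): clear
  edge (18,13)–(24,17): clear
  edge (24,17)–(20,24): clear
  edge (20,24)–(19,24): clear
  edge (19,24)–(13,15): clear
  midpoint (11,25/2) outside
  → clear

FREE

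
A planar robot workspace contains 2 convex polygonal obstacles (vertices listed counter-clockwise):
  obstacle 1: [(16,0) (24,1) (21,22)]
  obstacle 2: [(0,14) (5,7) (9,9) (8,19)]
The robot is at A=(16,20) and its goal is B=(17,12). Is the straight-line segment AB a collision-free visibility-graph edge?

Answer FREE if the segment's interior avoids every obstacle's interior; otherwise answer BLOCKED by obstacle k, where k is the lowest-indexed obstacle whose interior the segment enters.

Obstacle 1 [(16,0) (24,1) (21,22)]:
  edge (16,0)–(24,1): clear
  edge (24,1)–(21,22): clear
  edge (21,22)–(16,0): clear
  midpoint (33/2,16) outside
  → clear
Obstacle 2 [(0,14) (5,7) (9,9) (8,19)]:
  edge (0,14)–(5,7): clear
  edge (5,7)–(9,9): clear
  edge (9,9)–(8,19): clear
  edge (8,19)–(0,14): clear
  midpoint (33/2,16) outside
  → clear

FREE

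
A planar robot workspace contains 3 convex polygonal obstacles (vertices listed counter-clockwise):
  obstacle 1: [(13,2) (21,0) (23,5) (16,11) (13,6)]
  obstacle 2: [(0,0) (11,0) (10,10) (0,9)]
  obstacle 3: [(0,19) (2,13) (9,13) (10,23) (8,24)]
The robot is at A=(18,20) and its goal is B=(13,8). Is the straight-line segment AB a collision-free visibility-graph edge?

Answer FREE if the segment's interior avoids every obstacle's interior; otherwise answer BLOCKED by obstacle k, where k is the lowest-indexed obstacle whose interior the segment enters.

Obstacle 1 [(13,2) (21,0) (23,5) (16,11) (13,6)]:
  edge (13,2)–(21,0): clear
  edge (21,0)–(23,5): clear
  edge (23,5)–(16,11): clear
  edge (16,11)–(13,6): clear
  edge (13,6)–(13,2): clear
  midpoint (31/2,14) outside
  → clear
Obstacle 2 [(0,0) (11,0) (10,10) (0,9)]:
  edge (0,0)–(11,0): clear
  edge (11,0)–(10,10): clear
  edge (10,10)–(0,9): clear
  edge (0,9)–(0,0): clear
  midpoint (31/2,14) outside
  → clear
Obstacle 3 [(0,19) (2,13) (9,13) (10,23) (8,24)]:
  edge (0,19)–(2,13): clear
  edge (2,13)–(9,13): clear
  edge (9,13)–(10,23): clear
  edge (10,23)–(8,24): clear
  edge (8,24)–(0,19): clear
  midpoint (31/2,14) outside
  → clear

FREE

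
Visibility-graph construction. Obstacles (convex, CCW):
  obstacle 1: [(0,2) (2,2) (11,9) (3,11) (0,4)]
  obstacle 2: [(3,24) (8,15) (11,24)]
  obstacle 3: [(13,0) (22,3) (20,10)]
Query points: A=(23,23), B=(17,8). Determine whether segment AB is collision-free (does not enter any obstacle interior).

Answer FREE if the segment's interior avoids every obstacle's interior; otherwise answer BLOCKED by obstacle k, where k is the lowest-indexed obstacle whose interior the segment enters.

Obstacle 1 [(0,2) (2,2) (11,9) (3,11) (0,4)]:
  edge (0,2)–(2,2): clear
  edge (2,2)–(11,9): clear
  edge (11,9)–(3,11): clear
  edge (3,11)–(0,4): clear
  edge (0,4)–(0,2): clear
  midpoint (20,31/2) outside
  → clear
Obstacle 2 [(3,24) (8,15) (11,24)]:
  edge (3,24)–(8,15): clear
  edge (8,15)–(11,24): clear
  edge (11,24)–(3,24): clear
  midpoint (20,31/2) outside
  → clear
Obstacle 3 [(13,0) (22,3) (20,10)]:
  edge (13,0)–(22,3): clear
  edge (22,3)–(20,10): clear
  edge (20,10)–(13,0): clear
  midpoint (20,31/2) outside
  → clear

FREE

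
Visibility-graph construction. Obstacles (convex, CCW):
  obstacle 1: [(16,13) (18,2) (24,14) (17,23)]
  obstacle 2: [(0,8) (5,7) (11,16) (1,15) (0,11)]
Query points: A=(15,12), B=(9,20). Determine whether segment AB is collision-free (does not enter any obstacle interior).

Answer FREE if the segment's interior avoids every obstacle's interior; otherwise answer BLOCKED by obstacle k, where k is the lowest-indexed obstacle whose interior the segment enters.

FREE

Obstacle 1 [(16,13) (18,2) (24,14) (17,23)]:
  edge (16,13)–(18,2): clear
  edge (18,2)–(24,14): clear
  edge (24,14)–(17,23): clear
  edge (17,23)–(16,13): clear
  midpoint (12,16) outside
  → clear
Obstacle 2 [(0,8) (5,7) (11,16) (1,15) (0,11)]:
  edge (0,8)–(5,7): clear
  edge (5,7)–(11,16): clear
  edge (11,16)–(1,15): clear
  edge (1,15)–(0,11): clear
  edge (0,11)–(0,8): clear
  midpoint (12,16) outside
  → clear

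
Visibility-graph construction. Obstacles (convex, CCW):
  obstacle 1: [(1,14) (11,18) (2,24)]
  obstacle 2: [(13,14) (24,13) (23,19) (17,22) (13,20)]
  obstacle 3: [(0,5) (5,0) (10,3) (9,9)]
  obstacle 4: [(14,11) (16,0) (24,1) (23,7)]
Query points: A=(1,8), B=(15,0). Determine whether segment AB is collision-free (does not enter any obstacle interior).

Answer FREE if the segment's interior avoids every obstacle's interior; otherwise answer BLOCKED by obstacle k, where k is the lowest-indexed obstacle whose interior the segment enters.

BLOCKED by obstacle 3

Obstacle 1 [(1,14) (11,18) (2,24)]:
  edge (1,14)–(11,18): clear
  edge (11,18)–(2,24): clear
  edge (2,24)–(1,14): clear
  midpoint (8,4) outside
  → clear
Obstacle 2 [(13,14) (24,13) (23,19) (17,22) (13,20)]:
  edge (13,14)–(24,13): clear
  edge (24,13)–(23,19): clear
  edge (23,19)–(17,22): clear
  edge (17,22)–(13,20): clear
  edge (13,20)–(13,14): clear
  midpoint (8,4) outside
  → clear
Obstacle 3 [(0,5) (5,0) (10,3) (9,9)]:
  edge (0,5)–(5,0): clear
  edge (5,0)–(10,3): crosses AB
  edge (10,3)–(9,9): clear
  edge (9,9)–(0,5): crosses AB
  → BLOCKED
Obstacle 4 [(14,11) (16,0) (24,1) (23,7)]:
  edge (14,11)–(16,0): clear
  edge (16,0)–(24,1): clear
  edge (24,1)–(23,7): clear
  edge (23,7)–(14,11): clear
  midpoint (8,4) outside
  → clear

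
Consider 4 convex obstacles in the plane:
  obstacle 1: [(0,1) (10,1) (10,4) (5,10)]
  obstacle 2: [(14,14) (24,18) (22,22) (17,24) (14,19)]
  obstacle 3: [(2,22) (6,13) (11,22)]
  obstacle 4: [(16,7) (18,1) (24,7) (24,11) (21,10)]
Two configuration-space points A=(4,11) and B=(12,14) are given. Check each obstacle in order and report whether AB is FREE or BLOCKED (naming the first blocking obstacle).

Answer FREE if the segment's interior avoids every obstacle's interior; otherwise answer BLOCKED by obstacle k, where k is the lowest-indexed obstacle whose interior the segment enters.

FREE

Obstacle 1 [(0,1) (10,1) (10,4) (5,10)]:
  edge (0,1)–(10,1): clear
  edge (10,1)–(10,4): clear
  edge (10,4)–(5,10): clear
  edge (5,10)–(0,1): clear
  midpoint (8,25/2) outside
  → clear
Obstacle 2 [(14,14) (24,18) (22,22) (17,24) (14,19)]:
  edge (14,14)–(24,18): clear
  edge (24,18)–(22,22): clear
  edge (22,22)–(17,24): clear
  edge (17,24)–(14,19): clear
  edge (14,19)–(14,14): clear
  midpoint (8,25/2) outside
  → clear
Obstacle 3 [(2,22) (6,13) (11,22)]:
  edge (2,22)–(6,13): clear
  edge (6,13)–(11,22): clear
  edge (11,22)–(2,22): clear
  midpoint (8,25/2) outside
  → clear
Obstacle 4 [(16,7) (18,1) (24,7) (24,11) (21,10)]:
  edge (16,7)–(18,1): clear
  edge (18,1)–(24,7): clear
  edge (24,7)–(24,11): clear
  edge (24,11)–(21,10): clear
  edge (21,10)–(16,7): clear
  midpoint (8,25/2) outside
  → clear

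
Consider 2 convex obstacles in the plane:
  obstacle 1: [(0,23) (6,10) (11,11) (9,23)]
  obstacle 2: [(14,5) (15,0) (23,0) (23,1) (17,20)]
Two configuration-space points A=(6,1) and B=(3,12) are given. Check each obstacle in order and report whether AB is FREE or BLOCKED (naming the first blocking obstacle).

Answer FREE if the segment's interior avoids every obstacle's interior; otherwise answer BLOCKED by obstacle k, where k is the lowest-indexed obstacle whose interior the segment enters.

Obstacle 1 [(0,23) (6,10) (11,11) (9,23)]:
  edge (0,23)–(6,10): clear
  edge (6,10)–(11,11): clear
  edge (11,11)–(9,23): clear
  edge (9,23)–(0,23): clear
  midpoint (9/2,13/2) outside
  → clear
Obstacle 2 [(14,5) (15,0) (23,0) (23,1) (17,20)]:
  edge (14,5)–(15,0): clear
  edge (15,0)–(23,0): clear
  edge (23,0)–(23,1): clear
  edge (23,1)–(17,20): clear
  edge (17,20)–(14,5): clear
  midpoint (9/2,13/2) outside
  → clear

FREE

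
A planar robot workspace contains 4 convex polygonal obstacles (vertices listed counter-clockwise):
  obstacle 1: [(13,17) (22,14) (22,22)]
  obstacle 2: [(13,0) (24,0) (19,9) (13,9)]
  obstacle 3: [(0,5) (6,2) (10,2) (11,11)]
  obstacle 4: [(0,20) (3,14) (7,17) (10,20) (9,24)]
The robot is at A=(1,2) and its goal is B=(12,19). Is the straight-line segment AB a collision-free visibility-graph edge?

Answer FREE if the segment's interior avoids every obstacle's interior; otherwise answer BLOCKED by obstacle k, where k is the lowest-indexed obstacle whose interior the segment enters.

BLOCKED by obstacle 3

Obstacle 1 [(13,17) (22,14) (22,22)]:
  edge (13,17)–(22,14): clear
  edge (22,14)–(22,22): clear
  edge (22,22)–(13,17): clear
  midpoint (13/2,21/2) outside
  → clear
Obstacle 2 [(13,0) (24,0) (19,9) (13,9)]:
  edge (13,0)–(24,0): clear
  edge (24,0)–(19,9): clear
  edge (19,9)–(13,9): clear
  edge (13,9)–(13,0): clear
  midpoint (13/2,21/2) outside
  → clear
Obstacle 3 [(0,5) (6,2) (10,2) (11,11)]:
  edge (0,5)–(6,2): crosses AB
  edge (6,2)–(10,2): clear
  edge (10,2)–(11,11): clear
  edge (11,11)–(0,5): crosses AB
  → BLOCKED
Obstacle 4 [(0,20) (3,14) (7,17) (10,20) (9,24)]:
  edge (0,20)–(3,14): clear
  edge (3,14)–(7,17): clear
  edge (7,17)–(10,20): clear
  edge (10,20)–(9,24): clear
  edge (9,24)–(0,20): clear
  midpoint (13/2,21/2) outside
  → clear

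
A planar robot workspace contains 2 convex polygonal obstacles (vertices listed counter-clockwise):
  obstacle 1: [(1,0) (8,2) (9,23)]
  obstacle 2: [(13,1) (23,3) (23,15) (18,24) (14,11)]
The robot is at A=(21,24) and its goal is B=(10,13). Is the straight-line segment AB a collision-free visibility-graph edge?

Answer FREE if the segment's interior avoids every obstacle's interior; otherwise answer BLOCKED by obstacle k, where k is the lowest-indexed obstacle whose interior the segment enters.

BLOCKED by obstacle 2

Obstacle 1 [(1,0) (8,2) (9,23)]:
  edge (1,0)–(8,2): clear
  edge (8,2)–(9,23): clear
  edge (9,23)–(1,0): clear
  midpoint (31/2,37/2) outside
  → clear
Obstacle 2 [(13,1) (23,3) (23,15) (18,24) (14,11)]:
  edge (13,1)–(23,3): clear
  edge (23,3)–(23,15): clear
  edge (23,15)–(18,24): crosses AB
  edge (18,24)–(14,11): crosses AB
  edge (14,11)–(13,1): clear
  → BLOCKED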